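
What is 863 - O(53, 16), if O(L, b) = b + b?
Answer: 831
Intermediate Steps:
O(L, b) = 2*b
863 - O(53, 16) = 863 - 2*16 = 863 - 1*32 = 863 - 32 = 831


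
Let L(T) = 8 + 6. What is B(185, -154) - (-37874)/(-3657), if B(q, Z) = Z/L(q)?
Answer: -78101/3657 ≈ -21.357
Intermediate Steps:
L(T) = 14
B(q, Z) = Z/14
B(185, -154) - (-37874)/(-3657) = (1/14)*(-154) - (-37874)/(-3657) = -11 - (-37874)*(-1)/3657 = -11 - 1*37874/3657 = -11 - 37874/3657 = -78101/3657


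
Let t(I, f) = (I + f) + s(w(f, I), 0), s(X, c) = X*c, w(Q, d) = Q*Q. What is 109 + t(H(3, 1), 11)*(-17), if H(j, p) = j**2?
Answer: -231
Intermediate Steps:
w(Q, d) = Q**2
t(I, f) = I + f (t(I, f) = (I + f) + f**2*0 = (I + f) + 0 = I + f)
109 + t(H(3, 1), 11)*(-17) = 109 + (3**2 + 11)*(-17) = 109 + (9 + 11)*(-17) = 109 + 20*(-17) = 109 - 340 = -231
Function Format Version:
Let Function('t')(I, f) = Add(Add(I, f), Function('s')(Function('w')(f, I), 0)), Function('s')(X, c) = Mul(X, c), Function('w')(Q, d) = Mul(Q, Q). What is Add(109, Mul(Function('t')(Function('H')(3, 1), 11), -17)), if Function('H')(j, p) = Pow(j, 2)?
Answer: -231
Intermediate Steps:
Function('w')(Q, d) = Pow(Q, 2)
Function('t')(I, f) = Add(I, f) (Function('t')(I, f) = Add(Add(I, f), Mul(Pow(f, 2), 0)) = Add(Add(I, f), 0) = Add(I, f))
Add(109, Mul(Function('t')(Function('H')(3, 1), 11), -17)) = Add(109, Mul(Add(Pow(3, 2), 11), -17)) = Add(109, Mul(Add(9, 11), -17)) = Add(109, Mul(20, -17)) = Add(109, -340) = -231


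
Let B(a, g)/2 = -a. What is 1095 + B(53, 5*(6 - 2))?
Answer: 989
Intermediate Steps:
B(a, g) = -2*a (B(a, g) = 2*(-a) = -2*a)
1095 + B(53, 5*(6 - 2)) = 1095 - 2*53 = 1095 - 106 = 989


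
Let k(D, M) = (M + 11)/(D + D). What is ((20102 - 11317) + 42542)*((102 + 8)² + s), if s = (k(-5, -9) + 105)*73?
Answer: 5068643904/5 ≈ 1.0137e+9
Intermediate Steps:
k(D, M) = (11 + M)/(2*D) (k(D, M) = (11 + M)/((2*D)) = (11 + M)*(1/(2*D)) = (11 + M)/(2*D))
s = 38252/5 (s = ((½)*(11 - 9)/(-5) + 105)*73 = ((½)*(-⅕)*2 + 105)*73 = (-⅕ + 105)*73 = (524/5)*73 = 38252/5 ≈ 7650.4)
((20102 - 11317) + 42542)*((102 + 8)² + s) = ((20102 - 11317) + 42542)*((102 + 8)² + 38252/5) = (8785 + 42542)*(110² + 38252/5) = 51327*(12100 + 38252/5) = 51327*(98752/5) = 5068643904/5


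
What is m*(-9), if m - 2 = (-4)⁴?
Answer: -2322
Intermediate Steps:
m = 258 (m = 2 + (-4)⁴ = 2 + 256 = 258)
m*(-9) = 258*(-9) = -2322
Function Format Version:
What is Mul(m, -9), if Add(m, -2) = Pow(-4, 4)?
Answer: -2322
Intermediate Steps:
m = 258 (m = Add(2, Pow(-4, 4)) = Add(2, 256) = 258)
Mul(m, -9) = Mul(258, -9) = -2322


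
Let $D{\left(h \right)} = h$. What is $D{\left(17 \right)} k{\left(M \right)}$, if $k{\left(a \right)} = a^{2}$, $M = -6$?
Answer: $612$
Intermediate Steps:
$D{\left(17 \right)} k{\left(M \right)} = 17 \left(-6\right)^{2} = 17 \cdot 36 = 612$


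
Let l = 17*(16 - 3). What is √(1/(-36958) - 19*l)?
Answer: I*√5735387951994/36958 ≈ 64.8*I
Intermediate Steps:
l = 221 (l = 17*13 = 221)
√(1/(-36958) - 19*l) = √(1/(-36958) - 19*221) = √(-1/36958 - 4199) = √(-155186643/36958) = I*√5735387951994/36958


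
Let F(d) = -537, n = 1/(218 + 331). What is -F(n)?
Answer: 537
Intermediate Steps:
n = 1/549 ≈ 0.0018215
-F(n) = -1*(-537) = 537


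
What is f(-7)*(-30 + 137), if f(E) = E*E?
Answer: 5243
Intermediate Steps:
f(E) = E²
f(-7)*(-30 + 137) = (-7)²*(-30 + 137) = 49*107 = 5243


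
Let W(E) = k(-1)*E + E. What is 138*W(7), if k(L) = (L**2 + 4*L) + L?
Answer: -2898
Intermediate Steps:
k(L) = L**2 + 5*L
W(E) = -3*E (W(E) = (-(5 - 1))*E + E = (-1*4)*E + E = -4*E + E = -3*E)
138*W(7) = 138*(-3*7) = 138*(-21) = -2898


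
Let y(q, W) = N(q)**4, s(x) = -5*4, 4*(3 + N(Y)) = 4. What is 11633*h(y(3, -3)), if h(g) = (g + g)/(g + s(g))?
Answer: -93064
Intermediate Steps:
N(Y) = -2 (N(Y) = -3 + (1/4)*4 = -3 + 1 = -2)
s(x) = -20
y(q, W) = 16 (y(q, W) = (-2)**4 = 16)
h(g) = 2*g/(-20 + g) (h(g) = (g + g)/(g - 20) = (2*g)/(-20 + g) = 2*g/(-20 + g))
11633*h(y(3, -3)) = 11633*(2*16/(-20 + 16)) = 11633*(2*16/(-4)) = 11633*(2*16*(-1/4)) = 11633*(-8) = -93064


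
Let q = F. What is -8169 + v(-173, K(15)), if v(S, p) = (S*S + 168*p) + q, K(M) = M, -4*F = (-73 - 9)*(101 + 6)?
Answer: 52947/2 ≈ 26474.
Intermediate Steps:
F = 4387/2 (F = -(-73 - 9)*(101 + 6)/4 = -(-41)*107/2 = -¼*(-8774) = 4387/2 ≈ 2193.5)
q = 4387/2 ≈ 2193.5
v(S, p) = 4387/2 + S² + 168*p (v(S, p) = (S*S + 168*p) + 4387/2 = (S² + 168*p) + 4387/2 = 4387/2 + S² + 168*p)
-8169 + v(-173, K(15)) = -8169 + (4387/2 + (-173)² + 168*15) = -8169 + (4387/2 + 29929 + 2520) = -8169 + 69285/2 = 52947/2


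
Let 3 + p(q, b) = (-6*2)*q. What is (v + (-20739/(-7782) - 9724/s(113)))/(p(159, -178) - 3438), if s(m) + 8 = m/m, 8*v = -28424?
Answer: 39242927/97127142 ≈ 0.40404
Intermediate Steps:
v = -3553 (v = (1/8)*(-28424) = -3553)
p(q, b) = -3 - 12*q (p(q, b) = -3 + (-6*2)*q = -3 - 12*q)
s(m) = -7 (s(m) = -8 + m/m = -8 + 1 = -7)
(v + (-20739/(-7782) - 9724/s(113)))/(p(159, -178) - 3438) = (-3553 + (-20739/(-7782) - 9724/(-7)))/((-3 - 12*159) - 3438) = (-3553 + (-20739*(-1/7782) - 9724*(-1/7)))/((-3 - 1908) - 3438) = (-3553 + (6913/2594 + 9724/7))/(-1911 - 3438) = (-3553 + 25272447/18158)/(-5349) = -39242927/18158*(-1/5349) = 39242927/97127142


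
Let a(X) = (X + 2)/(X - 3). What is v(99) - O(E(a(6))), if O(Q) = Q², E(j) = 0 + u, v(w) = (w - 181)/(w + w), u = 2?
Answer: -437/99 ≈ -4.4141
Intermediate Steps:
a(X) = (2 + X)/(-3 + X)
v(w) = (-181 + w)/(2*w) (v(w) = (-181 + w)/((2*w)) = (-181 + w)*(1/(2*w)) = (-181 + w)/(2*w))
E(j) = 2 (E(j) = 0 + 2 = 2)
v(99) - O(E(a(6))) = (½)*(-181 + 99)/99 - 1*2² = (½)*(1/99)*(-82) - 1*4 = -41/99 - 4 = -437/99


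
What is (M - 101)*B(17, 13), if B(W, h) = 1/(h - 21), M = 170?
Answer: -69/8 ≈ -8.6250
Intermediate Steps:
B(W, h) = 1/(-21 + h)
(M - 101)*B(17, 13) = (170 - 101)/(-21 + 13) = 69/(-8) = 69*(-⅛) = -69/8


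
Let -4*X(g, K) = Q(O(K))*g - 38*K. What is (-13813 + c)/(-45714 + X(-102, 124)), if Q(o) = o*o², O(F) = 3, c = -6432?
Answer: 8098/17539 ≈ 0.46171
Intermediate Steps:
Q(o) = o³
X(g, K) = -27*g/4 + 19*K/2 (X(g, K) = -(3³*g - 38*K)/4 = -(27*g - 38*K)/4 = -(-38*K + 27*g)/4 = -27*g/4 + 19*K/2)
(-13813 + c)/(-45714 + X(-102, 124)) = (-13813 - 6432)/(-45714 + (-27/4*(-102) + (19/2)*124)) = -20245/(-45714 + (1377/2 + 1178)) = -20245/(-45714 + 3733/2) = -20245/(-87695/2) = -20245*(-2/87695) = 8098/17539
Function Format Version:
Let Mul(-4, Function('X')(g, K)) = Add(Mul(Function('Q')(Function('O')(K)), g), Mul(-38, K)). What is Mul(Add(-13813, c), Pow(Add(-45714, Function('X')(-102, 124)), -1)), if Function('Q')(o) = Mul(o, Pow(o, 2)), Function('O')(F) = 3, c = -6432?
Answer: Rational(8098, 17539) ≈ 0.46171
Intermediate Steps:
Function('Q')(o) = Pow(o, 3)
Function('X')(g, K) = Add(Mul(Rational(-27, 4), g), Mul(Rational(19, 2), K)) (Function('X')(g, K) = Mul(Rational(-1, 4), Add(Mul(Pow(3, 3), g), Mul(-38, K))) = Mul(Rational(-1, 4), Add(Mul(27, g), Mul(-38, K))) = Mul(Rational(-1, 4), Add(Mul(-38, K), Mul(27, g))) = Add(Mul(Rational(-27, 4), g), Mul(Rational(19, 2), K)))
Mul(Add(-13813, c), Pow(Add(-45714, Function('X')(-102, 124)), -1)) = Mul(Add(-13813, -6432), Pow(Add(-45714, Add(Mul(Rational(-27, 4), -102), Mul(Rational(19, 2), 124))), -1)) = Mul(-20245, Pow(Add(-45714, Add(Rational(1377, 2), 1178)), -1)) = Mul(-20245, Pow(Add(-45714, Rational(3733, 2)), -1)) = Mul(-20245, Pow(Rational(-87695, 2), -1)) = Mul(-20245, Rational(-2, 87695)) = Rational(8098, 17539)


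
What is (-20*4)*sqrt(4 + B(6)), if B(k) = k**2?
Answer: -160*sqrt(10) ≈ -505.96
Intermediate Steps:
(-20*4)*sqrt(4 + B(6)) = (-20*4)*sqrt(4 + 6**2) = -80*sqrt(4 + 36) = -160*sqrt(10)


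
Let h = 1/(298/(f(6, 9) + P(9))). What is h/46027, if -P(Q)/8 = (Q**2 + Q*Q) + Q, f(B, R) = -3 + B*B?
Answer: -1335/13716046 ≈ -9.7331e-5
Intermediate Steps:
f(B, R) = -3 + B**2
P(Q) = -16*Q**2 - 8*Q (P(Q) = -8*((Q**2 + Q*Q) + Q) = -8*((Q**2 + Q**2) + Q) = -8*(2*Q**2 + Q) = -8*(Q + 2*Q**2) = -16*Q**2 - 8*Q)
h = -1335/298 (h = 1/(298/((-3 + 6**2) - 8*9*(1 + 2*9))) = 1/(298/((-3 + 36) - 8*9*(1 + 18))) = 1/(298/(33 - 8*9*19)) = 1/(298/(33 - 1368)) = 1/(298/(-1335)) = 1/(-1/1335*298) = 1/(-298/1335) = -1335/298 ≈ -4.4799)
h/46027 = -1335/298/46027 = -1335/298*1/46027 = -1335/13716046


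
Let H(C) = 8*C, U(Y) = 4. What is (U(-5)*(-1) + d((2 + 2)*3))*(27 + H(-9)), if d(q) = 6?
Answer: -90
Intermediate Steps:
(U(-5)*(-1) + d((2 + 2)*3))*(27 + H(-9)) = (4*(-1) + 6)*(27 + 8*(-9)) = (-4 + 6)*(27 - 72) = 2*(-45) = -90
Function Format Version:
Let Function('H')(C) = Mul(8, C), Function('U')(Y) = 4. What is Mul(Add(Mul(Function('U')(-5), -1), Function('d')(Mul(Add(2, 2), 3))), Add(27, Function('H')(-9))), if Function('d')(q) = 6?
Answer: -90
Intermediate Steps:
Mul(Add(Mul(Function('U')(-5), -1), Function('d')(Mul(Add(2, 2), 3))), Add(27, Function('H')(-9))) = Mul(Add(Mul(4, -1), 6), Add(27, Mul(8, -9))) = Mul(Add(-4, 6), Add(27, -72)) = Mul(2, -45) = -90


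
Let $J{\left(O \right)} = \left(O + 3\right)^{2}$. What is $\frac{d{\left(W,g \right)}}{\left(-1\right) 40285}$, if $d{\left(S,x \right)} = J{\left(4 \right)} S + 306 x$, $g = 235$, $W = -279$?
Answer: $- \frac{58239}{40285} \approx -1.4457$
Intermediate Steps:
$J{\left(O \right)} = \left(3 + O\right)^{2}$
$d{\left(S,x \right)} = 49 S + 306 x$ ($d{\left(S,x \right)} = \left(3 + 4\right)^{2} S + 306 x = 7^{2} S + 306 x = 49 S + 306 x$)
$\frac{d{\left(W,g \right)}}{\left(-1\right) 40285} = \frac{49 \left(-279\right) + 306 \cdot 235}{\left(-1\right) 40285} = \frac{-13671 + 71910}{-40285} = 58239 \left(- \frac{1}{40285}\right) = - \frac{58239}{40285}$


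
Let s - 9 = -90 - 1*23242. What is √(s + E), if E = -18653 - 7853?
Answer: I*√49829 ≈ 223.22*I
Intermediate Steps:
E = -26506
s = -23323 (s = 9 + (-90 - 1*23242) = 9 + (-90 - 23242) = 9 - 23332 = -23323)
√(s + E) = √(-23323 - 26506) = √(-49829) = I*√49829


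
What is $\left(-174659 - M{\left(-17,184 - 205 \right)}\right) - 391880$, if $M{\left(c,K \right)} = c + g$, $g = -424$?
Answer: $-566098$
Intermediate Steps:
$M{\left(c,K \right)} = -424 + c$ ($M{\left(c,K \right)} = c - 424 = -424 + c$)
$\left(-174659 - M{\left(-17,184 - 205 \right)}\right) - 391880 = \left(-174659 - \left(-424 - 17\right)\right) - 391880 = \left(-174659 - -441\right) - 391880 = \left(-174659 + 441\right) - 391880 = -174218 - 391880 = -566098$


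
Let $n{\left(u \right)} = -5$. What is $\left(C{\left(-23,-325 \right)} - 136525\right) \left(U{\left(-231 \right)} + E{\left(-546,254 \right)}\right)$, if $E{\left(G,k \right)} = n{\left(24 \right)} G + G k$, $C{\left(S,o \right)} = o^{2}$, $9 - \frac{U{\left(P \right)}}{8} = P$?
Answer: $4141650600$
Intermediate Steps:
$U{\left(P \right)} = 72 - 8 P$
$E{\left(G,k \right)} = - 5 G + G k$
$\left(C{\left(-23,-325 \right)} - 136525\right) \left(U{\left(-231 \right)} + E{\left(-546,254 \right)}\right) = \left(\left(-325\right)^{2} - 136525\right) \left(\left(72 - -1848\right) - 546 \left(-5 + 254\right)\right) = \left(105625 - 136525\right) \left(\left(72 + 1848\right) - 135954\right) = - 30900 \left(1920 - 135954\right) = \left(-30900\right) \left(-134034\right) = 4141650600$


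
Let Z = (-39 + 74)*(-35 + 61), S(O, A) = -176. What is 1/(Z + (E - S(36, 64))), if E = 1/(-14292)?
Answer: 14292/15521111 ≈ 0.00092081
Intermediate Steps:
Z = 910 (Z = 35*26 = 910)
E = -1/14292 ≈ -6.9969e-5
1/(Z + (E - S(36, 64))) = 1/(910 + (-1/14292 - 1*(-176))) = 1/(910 + (-1/14292 + 176)) = 1/(910 + 2515391/14292) = 1/(15521111/14292) = 14292/15521111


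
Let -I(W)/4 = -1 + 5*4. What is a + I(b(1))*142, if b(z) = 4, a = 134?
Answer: -10658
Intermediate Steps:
I(W) = -76 (I(W) = -4*(-1 + 5*4) = -4*(-1 + 20) = -4*19 = -76)
a + I(b(1))*142 = 134 - 76*142 = 134 - 10792 = -10658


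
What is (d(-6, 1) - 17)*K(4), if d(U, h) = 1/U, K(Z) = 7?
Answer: -721/6 ≈ -120.17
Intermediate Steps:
(d(-6, 1) - 17)*K(4) = (1/(-6) - 17)*7 = (-1/6 - 17)*7 = -103/6*7 = -721/6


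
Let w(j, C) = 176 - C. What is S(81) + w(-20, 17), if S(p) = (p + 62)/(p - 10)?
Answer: 11432/71 ≈ 161.01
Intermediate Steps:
S(p) = (62 + p)/(-10 + p)
S(81) + w(-20, 17) = (62 + 81)/(-10 + 81) + (176 - 1*17) = 143/71 + (176 - 17) = (1/71)*143 + 159 = 143/71 + 159 = 11432/71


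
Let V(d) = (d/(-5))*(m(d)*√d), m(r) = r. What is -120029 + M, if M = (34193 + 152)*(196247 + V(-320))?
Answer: 6739983186 - 5627084800*I*√5 ≈ 6.74e+9 - 1.2583e+10*I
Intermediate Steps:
V(d) = -d^(5/2)/5 (V(d) = (d/(-5))*(d*√d) = (d*(-⅕))*d^(3/2) = (-d/5)*d^(3/2) = -d^(5/2)/5)
M = 6740103215 - 5627084800*I*√5 (M = (34193 + 152)*(196247 - 163840*I*√5) = 34345*(196247 - 163840*I*√5) = 6740103215 - 5627084800*I*√5 ≈ 6.7401e+9 - 1.2583e+10*I)
-120029 + M = -120029 + (6740103215 - 5627084800*I*√5) = 6739983186 - 5627084800*I*√5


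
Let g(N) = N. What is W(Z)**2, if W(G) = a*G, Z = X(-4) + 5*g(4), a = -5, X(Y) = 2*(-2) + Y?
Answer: 3600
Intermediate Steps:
X(Y) = -4 + Y
Z = 12 (Z = (-4 - 4) + 5*4 = -8 + 20 = 12)
W(G) = -5*G
W(Z)**2 = (-5*12)**2 = (-60)**2 = 3600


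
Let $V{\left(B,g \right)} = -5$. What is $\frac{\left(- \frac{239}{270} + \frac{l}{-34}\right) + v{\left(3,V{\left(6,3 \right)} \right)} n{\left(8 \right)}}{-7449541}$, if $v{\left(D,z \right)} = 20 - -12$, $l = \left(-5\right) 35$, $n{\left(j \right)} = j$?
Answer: $- \frac{597301}{17096696595} \approx -3.4937 \cdot 10^{-5}$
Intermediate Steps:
$l = -175$
$v{\left(D,z \right)} = 32$ ($v{\left(D,z \right)} = 20 + 12 = 32$)
$\frac{\left(- \frac{239}{270} + \frac{l}{-34}\right) + v{\left(3,V{\left(6,3 \right)} \right)} n{\left(8 \right)}}{-7449541} = \frac{\left(- \frac{239}{270} - \frac{175}{-34}\right) + 32 \cdot 8}{-7449541} = \left(\left(\left(-239\right) \frac{1}{270} - - \frac{175}{34}\right) + 256\right) \left(- \frac{1}{7449541}\right) = \left(\left(- \frac{239}{270} + \frac{175}{34}\right) + 256\right) \left(- \frac{1}{7449541}\right) = \left(\frac{9781}{2295} + 256\right) \left(- \frac{1}{7449541}\right) = \frac{597301}{2295} \left(- \frac{1}{7449541}\right) = - \frac{597301}{17096696595}$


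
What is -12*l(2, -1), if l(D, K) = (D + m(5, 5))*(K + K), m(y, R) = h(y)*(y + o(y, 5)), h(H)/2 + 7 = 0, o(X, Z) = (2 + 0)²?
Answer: -2976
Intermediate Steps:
o(X, Z) = 4 (o(X, Z) = 2² = 4)
h(H) = -14 (h(H) = -14 + 2*0 = -14 + 0 = -14)
m(y, R) = -56 - 14*y (m(y, R) = -14*(y + 4) = -14*(4 + y) = -56 - 14*y)
l(D, K) = 2*K*(-126 + D) (l(D, K) = (D + (-56 - 14*5))*(K + K) = (D + (-56 - 70))*(2*K) = (D - 126)*(2*K) = (-126 + D)*(2*K) = 2*K*(-126 + D))
-12*l(2, -1) = -24*(-1)*(-126 + 2) = -24*(-1)*(-124) = -12*248 = -2976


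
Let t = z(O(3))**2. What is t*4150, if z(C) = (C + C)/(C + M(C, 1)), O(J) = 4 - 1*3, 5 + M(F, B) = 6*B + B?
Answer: 16600/9 ≈ 1844.4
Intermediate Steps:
M(F, B) = -5 + 7*B (M(F, B) = -5 + (6*B + B) = -5 + 7*B)
O(J) = 1 (O(J) = 4 - 3 = 1)
z(C) = 2*C/(2 + C) (z(C) = (C + C)/(C + (-5 + 7*1)) = (2*C)/(C + (-5 + 7)) = (2*C)/(C + 2) = (2*C)/(2 + C) = 2*C/(2 + C))
t = 4/9 (t = (2*1/(2 + 1))**2 = (2*1/3)**2 = (2*1*(1/3))**2 = (2/3)**2 = 4/9 ≈ 0.44444)
t*4150 = (4/9)*4150 = 16600/9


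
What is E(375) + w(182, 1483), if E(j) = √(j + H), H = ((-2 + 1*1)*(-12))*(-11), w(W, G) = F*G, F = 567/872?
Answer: 840861/872 + 9*√3 ≈ 979.88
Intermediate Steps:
F = 567/872 (F = 567*(1/872) = 567/872 ≈ 0.65023)
w(W, G) = 567*G/872
H = -132 (H = ((-2 + 1)*(-12))*(-11) = -1*(-12)*(-11) = 12*(-11) = -132)
E(j) = √(-132 + j) (E(j) = √(j - 132) = √(-132 + j))
E(375) + w(182, 1483) = √(-132 + 375) + (567/872)*1483 = √243 + 840861/872 = 9*√3 + 840861/872 = 840861/872 + 9*√3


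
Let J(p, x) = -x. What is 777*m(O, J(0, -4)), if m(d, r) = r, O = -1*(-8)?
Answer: 3108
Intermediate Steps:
O = 8
777*m(O, J(0, -4)) = 777*(-1*(-4)) = 777*4 = 3108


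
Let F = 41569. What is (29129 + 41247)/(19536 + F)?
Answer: 70376/61105 ≈ 1.1517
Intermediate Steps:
(29129 + 41247)/(19536 + F) = (29129 + 41247)/(19536 + 41569) = 70376/61105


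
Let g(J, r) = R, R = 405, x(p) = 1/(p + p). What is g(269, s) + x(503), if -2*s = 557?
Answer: 407431/1006 ≈ 405.00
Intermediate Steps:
s = -557/2 (s = -½*557 = -557/2 ≈ -278.50)
x(p) = 1/(2*p)
g(J, r) = 405
g(269, s) + x(503) = 405 + (½)/503 = 405 + (½)*(1/503) = 405 + 1/1006 = 407431/1006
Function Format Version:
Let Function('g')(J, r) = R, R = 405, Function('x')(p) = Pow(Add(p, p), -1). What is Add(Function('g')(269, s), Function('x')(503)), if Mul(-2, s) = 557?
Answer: Rational(407431, 1006) ≈ 405.00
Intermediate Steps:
s = Rational(-557, 2) (s = Mul(Rational(-1, 2), 557) = Rational(-557, 2) ≈ -278.50)
Function('x')(p) = Mul(Rational(1, 2), Pow(p, -1)) (Function('x')(p) = Pow(Mul(2, p), -1) = Mul(Rational(1, 2), Pow(p, -1)))
Function('g')(J, r) = 405
Add(Function('g')(269, s), Function('x')(503)) = Add(405, Mul(Rational(1, 2), Pow(503, -1))) = Add(405, Mul(Rational(1, 2), Rational(1, 503))) = Add(405, Rational(1, 1006)) = Rational(407431, 1006)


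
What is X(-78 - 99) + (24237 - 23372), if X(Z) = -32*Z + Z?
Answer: 6352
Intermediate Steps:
X(Z) = -31*Z
X(-78 - 99) + (24237 - 23372) = -31*(-78 - 99) + (24237 - 23372) = -31*(-177) + 865 = 5487 + 865 = 6352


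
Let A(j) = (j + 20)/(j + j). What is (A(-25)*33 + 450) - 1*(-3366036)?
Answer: 33664893/10 ≈ 3.3665e+6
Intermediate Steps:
A(j) = (20 + j)/(2*j) (A(j) = (20 + j)/((2*j)) = (20 + j)*(1/(2*j)) = (20 + j)/(2*j))
(A(-25)*33 + 450) - 1*(-3366036) = (((½)*(20 - 25)/(-25))*33 + 450) - 1*(-3366036) = (((½)*(-1/25)*(-5))*33 + 450) + 3366036 = ((⅒)*33 + 450) + 3366036 = (33/10 + 450) + 3366036 = 4533/10 + 3366036 = 33664893/10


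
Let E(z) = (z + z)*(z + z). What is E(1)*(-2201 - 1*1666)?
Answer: -15468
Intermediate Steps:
E(z) = 4*z**2 (E(z) = (2*z)*(2*z) = 4*z**2)
E(1)*(-2201 - 1*1666) = (4*1**2)*(-2201 - 1*1666) = (4*1)*(-2201 - 1666) = 4*(-3867) = -15468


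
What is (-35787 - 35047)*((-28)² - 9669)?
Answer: 629360090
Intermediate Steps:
(-35787 - 35047)*((-28)² - 9669) = -70834*(784 - 9669) = -70834*(-8885) = 629360090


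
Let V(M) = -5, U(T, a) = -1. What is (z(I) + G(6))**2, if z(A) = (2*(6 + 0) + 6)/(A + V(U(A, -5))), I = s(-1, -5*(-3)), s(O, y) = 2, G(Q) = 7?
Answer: 1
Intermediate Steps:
I = 2
z(A) = 18/(-5 + A) (z(A) = (2*(6 + 0) + 6)/(A - 5) = (2*6 + 6)/(-5 + A) = (12 + 6)/(-5 + A) = 18/(-5 + A))
(z(I) + G(6))**2 = (18/(-5 + 2) + 7)**2 = (18/(-3) + 7)**2 = (18*(-1/3) + 7)**2 = (-6 + 7)**2 = 1**2 = 1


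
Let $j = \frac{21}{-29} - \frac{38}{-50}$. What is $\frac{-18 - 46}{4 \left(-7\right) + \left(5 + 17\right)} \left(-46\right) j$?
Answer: $- \frac{38272}{2175} \approx -17.596$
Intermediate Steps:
$j = \frac{26}{725}$ ($j = 21 \left(- \frac{1}{29}\right) - - \frac{19}{25} = - \frac{21}{29} + \frac{19}{25} = \frac{26}{725} \approx 0.035862$)
$\frac{-18 - 46}{4 \left(-7\right) + \left(5 + 17\right)} \left(-46\right) j = \frac{-18 - 46}{4 \left(-7\right) + \left(5 + 17\right)} \left(-46\right) \frac{26}{725} = - \frac{64}{-28 + 22} \left(-46\right) \frac{26}{725} = - \frac{64}{-6} \left(-46\right) \frac{26}{725} = \left(-64\right) \left(- \frac{1}{6}\right) \left(-46\right) \frac{26}{725} = \frac{32}{3} \left(-46\right) \frac{26}{725} = \left(- \frac{1472}{3}\right) \frac{26}{725} = - \frac{38272}{2175}$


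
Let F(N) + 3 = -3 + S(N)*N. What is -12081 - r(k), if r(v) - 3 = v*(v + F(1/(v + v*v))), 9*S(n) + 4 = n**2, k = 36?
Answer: -7777502520193/590816592 ≈ -13164.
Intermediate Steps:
S(n) = -4/9 + n**2/9
F(N) = -6 + N*(-4/9 + N**2/9) (F(N) = -3 + (-3 + (-4/9 + N**2/9)*N) = -3 + (-3 + N*(-4/9 + N**2/9)) = -6 + N*(-4/9 + N**2/9))
r(v) = 3 + v*(-6 + v + (-4 + (v + v**2)**(-2))/(9*(v + v**2))) (r(v) = 3 + v*(v + (-6 + (-4 + (1/(v + v*v))**2)/(9*(v + v*v)))) = 3 + v*(v + (-6 + (-4 + (1/(v + v**2))**2)/(9*(v + v**2)))) = 3 + v*(v + (-6 + (-4 + (v + v**2)**(-2))/(9*(v + v**2)))) = 3 + v*(-6 + v + (-4 + (v + v**2)**(-2))/(9*(v + v**2))))
-12081 - r(k) = -12081 - (3 + 36**2 - 6*36 - 4/(9 + 9*36) + (1/9)/(36**2*(1 + 36)**3)) = -12081 - (3 + 1296 - 216 - 4/(9 + 324) + (1/9)*(1/1296)/37**3) = -12081 - (3 + 1296 - 216 - 4/333 + (1/9)*(1/1296)*(1/50653)) = -12081 - (3 + 1296 - 216 - 4*1/333 + 1/590816592) = -12081 - (3 + 1296 - 216 - 4/333 + 1/590816592) = -12081 - 1*639847272241/590816592 = -12081 - 639847272241/590816592 = -7777502520193/590816592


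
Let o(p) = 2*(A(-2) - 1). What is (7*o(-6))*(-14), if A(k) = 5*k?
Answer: 2156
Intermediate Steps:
o(p) = -22 (o(p) = 2*(5*(-2) - 1) = 2*(-10 - 1) = 2*(-11) = -22)
(7*o(-6))*(-14) = (7*(-22))*(-14) = -154*(-14) = 2156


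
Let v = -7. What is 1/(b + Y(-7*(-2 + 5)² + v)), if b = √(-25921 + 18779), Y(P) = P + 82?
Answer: 6/3643 - I*√7142/7286 ≈ 0.001647 - 0.011599*I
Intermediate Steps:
Y(P) = 82 + P
b = I*√7142 (b = √(-7142) = I*√7142 ≈ 84.51*I)
1/(b + Y(-7*(-2 + 5)² + v)) = 1/(I*√7142 + (82 + (-7*(-2 + 5)² - 7))) = 1/(I*√7142 + (82 + (-7*3² - 7))) = 1/(I*√7142 + (82 + (-7*9 - 7))) = 1/(I*√7142 + (82 + (-63 - 7))) = 1/(I*√7142 + (82 - 70)) = 1/(I*√7142 + 12) = 1/(12 + I*√7142)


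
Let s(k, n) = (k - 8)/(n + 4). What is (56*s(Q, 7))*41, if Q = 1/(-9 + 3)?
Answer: -56252/33 ≈ -1704.6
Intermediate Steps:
Q = -⅙ (Q = 1/(-6) = -⅙ ≈ -0.16667)
s(k, n) = (-8 + k)/(4 + n)
(56*s(Q, 7))*41 = (56*((-8 - ⅙)/(4 + 7)))*41 = (56*(-49/6/11))*41 = (56*((1/11)*(-49/6)))*41 = (56*(-49/66))*41 = -1372/33*41 = -56252/33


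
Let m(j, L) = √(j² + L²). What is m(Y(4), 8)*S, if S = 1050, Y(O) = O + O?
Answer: 8400*√2 ≈ 11879.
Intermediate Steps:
Y(O) = 2*O
m(j, L) = √(L² + j²)
m(Y(4), 8)*S = √(8² + (2*4)²)*1050 = √(64 + 8²)*1050 = √(64 + 64)*1050 = √128*1050 = (8*√2)*1050 = 8400*√2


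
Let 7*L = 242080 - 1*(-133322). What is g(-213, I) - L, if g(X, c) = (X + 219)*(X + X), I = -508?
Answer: -393294/7 ≈ -56185.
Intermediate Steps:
g(X, c) = 2*X*(219 + X) (g(X, c) = (219 + X)*(2*X) = 2*X*(219 + X))
L = 375402/7 (L = (242080 - 1*(-133322))/7 = (242080 + 133322)/7 = (1/7)*375402 = 375402/7 ≈ 53629.)
g(-213, I) - L = 2*(-213)*(219 - 213) - 1*375402/7 = 2*(-213)*6 - 375402/7 = -2556 - 375402/7 = -393294/7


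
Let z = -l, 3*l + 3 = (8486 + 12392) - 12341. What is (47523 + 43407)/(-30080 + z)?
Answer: -136395/49387 ≈ -2.7618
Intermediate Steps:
l = 8534/3 (l = -1 + ((8486 + 12392) - 12341)/3 = -1 + (20878 - 12341)/3 = -1 + (1/3)*8537 = -1 + 8537/3 = 8534/3 ≈ 2844.7)
z = -8534/3 (z = -1*8534/3 = -8534/3 ≈ -2844.7)
(47523 + 43407)/(-30080 + z) = (47523 + 43407)/(-30080 - 8534/3) = 90930/(-98774/3) = 90930*(-3/98774) = -136395/49387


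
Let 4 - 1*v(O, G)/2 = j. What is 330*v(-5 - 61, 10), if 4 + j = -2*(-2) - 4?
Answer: 5280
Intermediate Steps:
j = -4 (j = -4 + (-2*(-2) - 4) = -4 + (4 - 4) = -4 + 0 = -4)
v(O, G) = 16 (v(O, G) = 8 - 2*(-4) = 8 + 8 = 16)
330*v(-5 - 61, 10) = 330*16 = 5280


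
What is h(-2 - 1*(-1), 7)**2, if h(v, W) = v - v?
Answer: 0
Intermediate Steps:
h(v, W) = 0
h(-2 - 1*(-1), 7)**2 = 0**2 = 0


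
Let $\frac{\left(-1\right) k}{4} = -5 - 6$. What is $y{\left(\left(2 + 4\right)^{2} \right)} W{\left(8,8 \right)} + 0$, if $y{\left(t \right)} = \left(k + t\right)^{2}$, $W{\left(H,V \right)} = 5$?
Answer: $32000$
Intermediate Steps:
$k = 44$ ($k = - 4 \left(-5 - 6\right) = \left(-4\right) \left(-11\right) = 44$)
$y{\left(t \right)} = \left(44 + t\right)^{2}$
$y{\left(\left(2 + 4\right)^{2} \right)} W{\left(8,8 \right)} + 0 = \left(44 + \left(2 + 4\right)^{2}\right)^{2} \cdot 5 + 0 = \left(44 + 6^{2}\right)^{2} \cdot 5 + 0 = \left(44 + 36\right)^{2} \cdot 5 + 0 = 80^{2} \cdot 5 + 0 = 6400 \cdot 5 + 0 = 32000 + 0 = 32000$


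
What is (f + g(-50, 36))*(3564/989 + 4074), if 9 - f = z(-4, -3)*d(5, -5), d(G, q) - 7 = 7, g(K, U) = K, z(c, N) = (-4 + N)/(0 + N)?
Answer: -297079250/989 ≈ -3.0038e+5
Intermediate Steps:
z(c, N) = (-4 + N)/N
d(G, q) = 14 (d(G, q) = 7 + 7 = 14)
f = -71/3 (f = 9 - (-4 - 3)/(-3)*14 = 9 - (-1/3*(-7))*14 = 9 - 7*14/3 = 9 - 1*98/3 = 9 - 98/3 = -71/3 ≈ -23.667)
(f + g(-50, 36))*(3564/989 + 4074) = (-71/3 - 50)*(3564/989 + 4074) = -221*(3564*(1/989) + 4074)/3 = -221*(3564/989 + 4074)/3 = -221/3*4032750/989 = -297079250/989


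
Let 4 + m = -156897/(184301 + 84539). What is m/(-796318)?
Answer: 94789/16467856240 ≈ 5.7560e-6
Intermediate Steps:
m = -94789/20680 (m = -4 - 156897/(184301 + 84539) = -4 - 156897/268840 = -4 - 156897*1/268840 = -4 - 12069/20680 = -94789/20680 ≈ -4.5836)
m/(-796318) = -94789/20680/(-796318) = -94789/20680*(-1/796318) = 94789/16467856240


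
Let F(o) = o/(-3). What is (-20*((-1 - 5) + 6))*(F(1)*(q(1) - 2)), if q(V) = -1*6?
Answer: 0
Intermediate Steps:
F(o) = -o/3 (F(o) = o*(-⅓) = -o/3)
q(V) = -6
(-20*((-1 - 5) + 6))*(F(1)*(q(1) - 2)) = (-20*((-1 - 5) + 6))*((-⅓*1)*(-6 - 2)) = (-20*(-6 + 6))*(-⅓*(-8)) = -20*0*(8/3) = 0*(8/3) = 0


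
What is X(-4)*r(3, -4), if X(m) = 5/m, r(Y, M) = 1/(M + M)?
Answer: 5/32 ≈ 0.15625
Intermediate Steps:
r(Y, M) = 1/(2*M)
X(-4)*r(3, -4) = (5/(-4))*((½)/(-4)) = (5*(-¼))*((½)*(-¼)) = -5/4*(-⅛) = 5/32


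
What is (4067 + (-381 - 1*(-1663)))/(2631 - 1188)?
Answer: 1783/481 ≈ 3.7069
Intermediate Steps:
(4067 + (-381 - 1*(-1663)))/(2631 - 1188) = (4067 + (-381 + 1663))/1443 = (4067 + 1282)*(1/1443) = 5349*(1/1443) = 1783/481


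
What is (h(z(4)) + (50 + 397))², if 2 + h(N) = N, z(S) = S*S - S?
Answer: 208849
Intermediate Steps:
z(S) = S² - S
h(N) = -2 + N
(h(z(4)) + (50 + 397))² = ((-2 + 4*(-1 + 4)) + (50 + 397))² = ((-2 + 4*3) + 447)² = ((-2 + 12) + 447)² = (10 + 447)² = 457² = 208849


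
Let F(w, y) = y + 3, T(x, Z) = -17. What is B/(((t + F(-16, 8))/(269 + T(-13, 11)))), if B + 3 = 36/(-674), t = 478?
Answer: -86436/54931 ≈ -1.5735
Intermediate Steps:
F(w, y) = 3 + y
B = -1029/337 (B = -3 + 36/(-674) = -3 + 36*(-1/674) = -3 - 18/337 = -1029/337 ≈ -3.0534)
B/(((t + F(-16, 8))/(269 + T(-13, 11)))) = -1029*(269 - 17)/(478 + (3 + 8))/337 = -1029*252/(478 + 11)/337 = -1029/(337*(489*(1/252))) = -1029/(337*163/84) = -1029/337*84/163 = -86436/54931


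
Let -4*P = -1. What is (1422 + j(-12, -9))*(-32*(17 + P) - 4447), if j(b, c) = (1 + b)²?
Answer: -7713457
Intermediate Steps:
P = ¼ (P = -¼*(-1) = ¼ ≈ 0.25000)
(1422 + j(-12, -9))*(-32*(17 + P) - 4447) = (1422 + (1 - 12)²)*(-32*(17 + ¼) - 4447) = (1422 + (-11)²)*(-32*69/4 - 4447) = (1422 + 121)*(-552 - 4447) = 1543*(-4999) = -7713457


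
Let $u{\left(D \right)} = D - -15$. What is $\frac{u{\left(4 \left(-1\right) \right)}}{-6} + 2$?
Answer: $\frac{1}{6} \approx 0.16667$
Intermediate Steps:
$u{\left(D \right)} = 15 + D$ ($u{\left(D \right)} = D + 15 = 15 + D$)
$\frac{u{\left(4 \left(-1\right) \right)}}{-6} + 2 = \frac{15 + 4 \left(-1\right)}{-6} + 2 = \left(15 - 4\right) \left(- \frac{1}{6}\right) + 2 = 11 \left(- \frac{1}{6}\right) + 2 = - \frac{11}{6} + 2 = \frac{1}{6}$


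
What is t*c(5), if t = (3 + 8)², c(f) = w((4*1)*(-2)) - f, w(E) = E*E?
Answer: 7139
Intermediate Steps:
w(E) = E²
c(f) = 64 - f (c(f) = ((4*1)*(-2))² - f = (4*(-2))² - f = (-8)² - f = 64 - f)
t = 121 (t = 11² = 121)
t*c(5) = 121*(64 - 1*5) = 121*(64 - 5) = 121*59 = 7139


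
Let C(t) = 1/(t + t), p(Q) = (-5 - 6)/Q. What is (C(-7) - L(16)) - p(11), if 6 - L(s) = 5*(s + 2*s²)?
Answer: 36889/14 ≈ 2634.9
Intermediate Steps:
p(Q) = -11/Q
C(t) = 1/(2*t)
L(s) = 6 - 10*s² - 5*s (L(s) = 6 - 5*(s + 2*s²) = 6 - (5*s + 10*s²) = 6 + (-10*s² - 5*s) = 6 - 10*s² - 5*s)
(C(-7) - L(16)) - p(11) = ((½)/(-7) - (6 - 10*16² - 5*16)) - (-11)/11 = ((½)*(-⅐) - (6 - 10*256 - 80)) - (-11)/11 = (-1/14 - (6 - 2560 - 80)) - 1*(-1) = (-1/14 - 1*(-2634)) + 1 = (-1/14 + 2634) + 1 = 36875/14 + 1 = 36889/14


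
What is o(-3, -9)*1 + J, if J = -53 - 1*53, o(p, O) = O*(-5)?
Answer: -61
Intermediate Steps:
o(p, O) = -5*O
J = -106 (J = -53 - 53 = -106)
o(-3, -9)*1 + J = -5*(-9)*1 - 106 = 45*1 - 106 = 45 - 106 = -61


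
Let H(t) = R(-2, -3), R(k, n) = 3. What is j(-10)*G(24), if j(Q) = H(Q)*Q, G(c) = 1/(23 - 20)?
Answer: -10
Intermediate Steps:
H(t) = 3
G(c) = 1/3
j(Q) = 3*Q
j(-10)*G(24) = (3*(-10))*(1/3) = -30*1/3 = -10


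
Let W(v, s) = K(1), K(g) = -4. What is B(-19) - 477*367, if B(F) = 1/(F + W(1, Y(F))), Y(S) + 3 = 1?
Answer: -4026358/23 ≈ -1.7506e+5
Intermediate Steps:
Y(S) = -2 (Y(S) = -3 + 1 = -2)
W(v, s) = -4
B(F) = 1/(-4 + F) (B(F) = 1/(F - 4) = 1/(-4 + F))
B(-19) - 477*367 = 1/(-4 - 19) - 477*367 = 1/(-23) - 175059 = -1/23 - 175059 = -4026358/23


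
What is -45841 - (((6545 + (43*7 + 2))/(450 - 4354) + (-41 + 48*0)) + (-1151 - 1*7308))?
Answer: -2277694/61 ≈ -37339.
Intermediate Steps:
-45841 - (((6545 + (43*7 + 2))/(450 - 4354) + (-41 + 48*0)) + (-1151 - 1*7308)) = -45841 - (((6545 + (301 + 2))/(-3904) + (-41 + 0)) + (-1151 - 7308)) = -45841 - (((6545 + 303)*(-1/3904) - 41) - 8459) = -45841 - ((6848*(-1/3904) - 41) - 8459) = -45841 - ((-107/61 - 41) - 8459) = -45841 - (-2608/61 - 8459) = -45841 - 1*(-518607/61) = -45841 + 518607/61 = -2277694/61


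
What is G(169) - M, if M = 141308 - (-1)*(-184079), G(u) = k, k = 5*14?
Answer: 42841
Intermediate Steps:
k = 70
G(u) = 70
M = -42771 (M = 141308 - 1*184079 = 141308 - 184079 = -42771)
G(169) - M = 70 - 1*(-42771) = 70 + 42771 = 42841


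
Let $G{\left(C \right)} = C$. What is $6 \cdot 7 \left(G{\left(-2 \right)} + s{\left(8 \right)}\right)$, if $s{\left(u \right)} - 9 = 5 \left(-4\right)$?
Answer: $-546$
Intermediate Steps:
$s{\left(u \right)} = -11$ ($s{\left(u \right)} = 9 + 5 \left(-4\right) = 9 - 20 = -11$)
$6 \cdot 7 \left(G{\left(-2 \right)} + s{\left(8 \right)}\right) = 6 \cdot 7 \left(-2 - 11\right) = 42 \left(-13\right) = -546$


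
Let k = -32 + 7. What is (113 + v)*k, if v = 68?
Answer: -4525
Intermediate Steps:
k = -25
(113 + v)*k = (113 + 68)*(-25) = 181*(-25) = -4525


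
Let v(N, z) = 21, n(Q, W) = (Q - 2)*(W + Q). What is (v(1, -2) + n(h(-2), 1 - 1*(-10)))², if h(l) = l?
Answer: 225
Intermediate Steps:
n(Q, W) = (-2 + Q)*(Q + W)
(v(1, -2) + n(h(-2), 1 - 1*(-10)))² = (21 + ((-2)² - 2*(-2) - 2*(1 - 1*(-10)) - 2*(1 - 1*(-10))))² = (21 + (4 + 4 - 2*(1 + 10) - 2*(1 + 10)))² = (21 + (4 + 4 - 2*11 - 2*11))² = (21 + (4 + 4 - 22 - 22))² = (21 - 36)² = (-15)² = 225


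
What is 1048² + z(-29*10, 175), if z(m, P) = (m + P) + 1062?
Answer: 1099251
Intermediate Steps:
z(m, P) = 1062 + P + m (z(m, P) = (P + m) + 1062 = 1062 + P + m)
1048² + z(-29*10, 175) = 1048² + (1062 + 175 - 29*10) = 1098304 + (1062 + 175 - 290) = 1098304 + 947 = 1099251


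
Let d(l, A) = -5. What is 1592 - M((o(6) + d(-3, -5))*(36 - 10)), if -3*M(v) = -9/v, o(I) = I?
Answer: 41389/26 ≈ 1591.9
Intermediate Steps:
M(v) = 3/v (M(v) = -(-3)/v = 3/v)
1592 - M((o(6) + d(-3, -5))*(36 - 10)) = 1592 - 3/((6 - 5)*(36 - 10)) = 1592 - 3/(1*26) = 1592 - 3/26 = 41389/26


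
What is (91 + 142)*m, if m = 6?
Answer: 1398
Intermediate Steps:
(91 + 142)*m = (91 + 142)*6 = 233*6 = 1398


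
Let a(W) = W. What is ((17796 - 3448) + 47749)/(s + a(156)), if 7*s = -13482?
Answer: -20699/590 ≈ -35.083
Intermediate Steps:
s = -1926 (s = (⅐)*(-13482) = -1926)
((17796 - 3448) + 47749)/(s + a(156)) = ((17796 - 3448) + 47749)/(-1926 + 156) = (14348 + 47749)/(-1770) = 62097*(-1/1770) = -20699/590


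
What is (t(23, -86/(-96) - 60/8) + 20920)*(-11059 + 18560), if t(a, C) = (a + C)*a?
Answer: 7667979761/48 ≈ 1.5975e+8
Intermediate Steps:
t(a, C) = a*(C + a) (t(a, C) = (C + a)*a = a*(C + a))
(t(23, -86/(-96) - 60/8) + 20920)*(-11059 + 18560) = (23*((-86/(-96) - 60/8) + 23) + 20920)*(-11059 + 18560) = (23*((-86*(-1/96) - 60*⅛) + 23) + 20920)*7501 = (23*((43/48 - 15/2) + 23) + 20920)*7501 = (23*(-317/48 + 23) + 20920)*7501 = (23*(787/48) + 20920)*7501 = (18101/48 + 20920)*7501 = (1022261/48)*7501 = 7667979761/48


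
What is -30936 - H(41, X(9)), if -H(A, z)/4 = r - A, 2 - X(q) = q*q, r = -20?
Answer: -31180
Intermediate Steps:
X(q) = 2 - q² (X(q) = 2 - q*q = 2 - q²)
H(A, z) = 80 + 4*A (H(A, z) = -4*(-20 - A) = 80 + 4*A)
-30936 - H(41, X(9)) = -30936 - (80 + 4*41) = -30936 - (80 + 164) = -30936 - 1*244 = -30936 - 244 = -31180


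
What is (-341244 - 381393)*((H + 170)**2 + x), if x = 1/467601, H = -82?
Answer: -872247463585455/155867 ≈ -5.5961e+9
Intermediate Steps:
x = 1/467601 ≈ 2.1386e-6
(-341244 - 381393)*((H + 170)**2 + x) = (-341244 - 381393)*((-82 + 170)**2 + 1/467601) = -722637*(88**2 + 1/467601) = -722637*(7744 + 1/467601) = -722637*3621102145/467601 = -872247463585455/155867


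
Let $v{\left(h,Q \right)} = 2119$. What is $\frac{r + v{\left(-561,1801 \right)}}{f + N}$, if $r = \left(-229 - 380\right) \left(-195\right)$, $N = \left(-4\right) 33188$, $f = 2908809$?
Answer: $\frac{120874}{2776057} \approx 0.043542$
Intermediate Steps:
$N = -132752$
$r = 118755$ ($r = \left(-609\right) \left(-195\right) = 118755$)
$\frac{r + v{\left(-561,1801 \right)}}{f + N} = \frac{118755 + 2119}{2908809 - 132752} = \frac{120874}{2776057}$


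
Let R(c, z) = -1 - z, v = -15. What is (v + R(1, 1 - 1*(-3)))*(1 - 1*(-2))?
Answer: -60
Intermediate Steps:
(v + R(1, 1 - 1*(-3)))*(1 - 1*(-2)) = (-15 + (-1 - (1 - 1*(-3))))*(1 - 1*(-2)) = (-15 + (-1 - (1 + 3)))*(1 + 2) = (-15 + (-1 - 1*4))*3 = (-15 + (-1 - 4))*3 = (-15 - 5)*3 = -20*3 = -60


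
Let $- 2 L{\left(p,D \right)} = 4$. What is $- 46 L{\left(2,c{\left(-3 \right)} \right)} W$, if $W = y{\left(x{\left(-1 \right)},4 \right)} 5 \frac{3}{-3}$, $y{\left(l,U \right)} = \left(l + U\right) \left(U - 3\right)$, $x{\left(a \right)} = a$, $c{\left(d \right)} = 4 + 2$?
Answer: $-1380$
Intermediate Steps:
$c{\left(d \right)} = 6$
$y{\left(l,U \right)} = \left(-3 + U\right) \left(U + l\right)$ ($y{\left(l,U \right)} = \left(U + l\right) \left(-3 + U\right) = \left(-3 + U\right) \left(U + l\right)$)
$L{\left(p,D \right)} = -2$ ($L{\left(p,D \right)} = \left(- \frac{1}{2}\right) 4 = -2$)
$W = -15$ ($W = \left(4^{2} - 12 - -3 + 4 \left(-1\right)\right) 5 \frac{3}{-3} = \left(16 - 12 + 3 - 4\right) 5 \cdot 3 \left(- \frac{1}{3}\right) = 3 \cdot 5 \left(-1\right) = 15 \left(-1\right) = -15$)
$- 46 L{\left(2,c{\left(-3 \right)} \right)} W = \left(-46\right) \left(-2\right) \left(-15\right) = 92 \left(-15\right) = -1380$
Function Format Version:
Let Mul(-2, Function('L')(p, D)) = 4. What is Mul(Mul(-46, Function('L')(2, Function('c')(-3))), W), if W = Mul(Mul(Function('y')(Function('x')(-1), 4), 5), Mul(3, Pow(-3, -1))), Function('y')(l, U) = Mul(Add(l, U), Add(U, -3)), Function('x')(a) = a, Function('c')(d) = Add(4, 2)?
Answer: -1380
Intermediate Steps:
Function('c')(d) = 6
Function('y')(l, U) = Mul(Add(-3, U), Add(U, l)) (Function('y')(l, U) = Mul(Add(U, l), Add(-3, U)) = Mul(Add(-3, U), Add(U, l)))
Function('L')(p, D) = -2 (Function('L')(p, D) = Mul(Rational(-1, 2), 4) = -2)
W = -15 (W = Mul(Mul(Add(Pow(4, 2), Mul(-3, 4), Mul(-3, -1), Mul(4, -1)), 5), Mul(3, Pow(-3, -1))) = Mul(Mul(Add(16, -12, 3, -4), 5), Mul(3, Rational(-1, 3))) = Mul(Mul(3, 5), -1) = Mul(15, -1) = -15)
Mul(Mul(-46, Function('L')(2, Function('c')(-3))), W) = Mul(Mul(-46, -2), -15) = Mul(92, -15) = -1380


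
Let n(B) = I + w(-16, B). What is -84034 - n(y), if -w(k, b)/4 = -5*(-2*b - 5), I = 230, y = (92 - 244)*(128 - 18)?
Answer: -752964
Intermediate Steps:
y = -16720 (y = -152*110 = -16720)
w(k, b) = -100 - 40*b (w(k, b) = -(-20)*(-2*b - 5) = -(-20)*(-5 - 2*b) = -4*(25 + 10*b) = -100 - 40*b)
n(B) = 130 - 40*B (n(B) = 230 + (-100 - 40*B) = 130 - 40*B)
-84034 - n(y) = -84034 - (130 - 40*(-16720)) = -84034 - (130 + 668800) = -84034 - 1*668930 = -84034 - 668930 = -752964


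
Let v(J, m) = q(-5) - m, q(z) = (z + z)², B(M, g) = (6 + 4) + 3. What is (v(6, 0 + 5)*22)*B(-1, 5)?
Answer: 27170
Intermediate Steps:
B(M, g) = 13 (B(M, g) = 10 + 3 = 13)
q(z) = 4*z² (q(z) = (2*z)² = 4*z²)
v(J, m) = 100 - m (v(J, m) = 4*(-5)² - m = 4*25 - m = 100 - m)
(v(6, 0 + 5)*22)*B(-1, 5) = ((100 - (0 + 5))*22)*13 = ((100 - 1*5)*22)*13 = ((100 - 5)*22)*13 = (95*22)*13 = 2090*13 = 27170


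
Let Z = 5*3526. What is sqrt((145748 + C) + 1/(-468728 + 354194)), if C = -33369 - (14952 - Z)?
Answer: sqrt(18633604949918)/12726 ≈ 339.20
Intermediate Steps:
Z = 17630
C = -30691 (C = -33369 - (14952 - 1*17630) = -33369 - (14952 - 17630) = -33369 - 1*(-2678) = -33369 + 2678 = -30691)
sqrt((145748 + C) + 1/(-468728 + 354194)) = sqrt((145748 - 30691) + 1/(-468728 + 354194)) = sqrt(115057 + 1/(-114534)) = sqrt(115057 - 1/114534) = sqrt(13177938437/114534) = sqrt(18633604949918)/12726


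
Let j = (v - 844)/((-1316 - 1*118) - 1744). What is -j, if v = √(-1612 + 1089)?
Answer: -422/1589 + I*√523/3178 ≈ -0.26558 + 0.0071961*I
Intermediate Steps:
v = I*√523 (v = √(-523) = I*√523 ≈ 22.869*I)
j = 422/1589 - I*√523/3178 (j = (I*√523 - 844)/((-1316 - 1*118) - 1744) = (-844 + I*√523)/((-1316 - 118) - 1744) = (-844 + I*√523)/(-1434 - 1744) = (-844 + I*√523)/(-3178) = (-844 + I*√523)*(-1/3178) = 422/1589 - I*√523/3178 ≈ 0.26558 - 0.0071961*I)
-j = -(422/1589 - I*√523/3178) = -422/1589 + I*√523/3178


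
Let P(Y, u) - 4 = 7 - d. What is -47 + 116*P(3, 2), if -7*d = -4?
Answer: 8139/7 ≈ 1162.7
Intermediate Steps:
d = 4/7 (d = -1/7*(-4) = 4/7 ≈ 0.57143)
P(Y, u) = 73/7 (P(Y, u) = 4 + (7 - 1*4/7) = 4 + (7 - 4/7) = 4 + 45/7 = 73/7)
-47 + 116*P(3, 2) = -47 + 116*(73/7) = -47 + 8468/7 = 8139/7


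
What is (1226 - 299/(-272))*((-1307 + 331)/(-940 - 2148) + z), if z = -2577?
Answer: -41496079575/13124 ≈ -3.1618e+6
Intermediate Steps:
(1226 - 299/(-272))*((-1307 + 331)/(-940 - 2148) + z) = (1226 - 299/(-272))*((-1307 + 331)/(-940 - 2148) - 2577) = (1226 - 299*(-1/272))*(-976/(-3088) - 2577) = (1226 + 299/272)*(-976*(-1/3088) - 2577) = 333771*(61/193 - 2577)/272 = (333771/272)*(-497300/193) = -41496079575/13124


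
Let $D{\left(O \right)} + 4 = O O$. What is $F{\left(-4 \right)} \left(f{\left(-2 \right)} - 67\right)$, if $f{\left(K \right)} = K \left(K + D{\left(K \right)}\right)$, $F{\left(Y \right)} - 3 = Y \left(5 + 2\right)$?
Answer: $1575$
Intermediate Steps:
$F{\left(Y \right)} = 3 + 7 Y$ ($F{\left(Y \right)} = 3 + Y \left(5 + 2\right) = 3 + Y 7 = 3 + 7 Y$)
$D{\left(O \right)} = -4 + O^{2}$ ($D{\left(O \right)} = -4 + O O = -4 + O^{2}$)
$f{\left(K \right)} = K \left(-4 + K + K^{2}\right)$ ($f{\left(K \right)} = K \left(K + \left(-4 + K^{2}\right)\right) = K \left(-4 + K + K^{2}\right)$)
$F{\left(-4 \right)} \left(f{\left(-2 \right)} - 67\right) = \left(3 + 7 \left(-4\right)\right) \left(- 2 \left(-4 - 2 + \left(-2\right)^{2}\right) - 67\right) = \left(3 - 28\right) \left(- 2 \left(-4 - 2 + 4\right) - 67\right) = - 25 \left(\left(-2\right) \left(-2\right) - 67\right) = - 25 \left(4 - 67\right) = \left(-25\right) \left(-63\right) = 1575$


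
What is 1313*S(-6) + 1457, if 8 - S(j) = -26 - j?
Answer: 38221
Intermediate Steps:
S(j) = 34 + j (S(j) = 8 - (-26 - j) = 8 + (26 + j) = 34 + j)
1313*S(-6) + 1457 = 1313*(34 - 6) + 1457 = 1313*28 + 1457 = 36764 + 1457 = 38221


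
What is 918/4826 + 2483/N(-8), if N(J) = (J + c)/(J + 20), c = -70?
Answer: -921307/2413 ≈ -381.81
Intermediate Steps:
N(J) = (-70 + J)/(20 + J) (N(J) = (J - 70)/(J + 20) = (-70 + J)/(20 + J))
918/4826 + 2483/N(-8) = 918/4826 + 2483/(((-70 - 8)/(20 - 8))) = 918*(1/4826) + 2483/((-78/12)) = 459/2413 + 2483/(((1/12)*(-78))) = 459/2413 + 2483/(-13/2) = 459/2413 + 2483*(-2/13) = 459/2413 - 382 = -921307/2413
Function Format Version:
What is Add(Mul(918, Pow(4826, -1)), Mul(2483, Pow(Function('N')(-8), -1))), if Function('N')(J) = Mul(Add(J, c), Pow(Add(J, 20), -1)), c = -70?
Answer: Rational(-921307, 2413) ≈ -381.81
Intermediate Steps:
Function('N')(J) = Mul(Pow(Add(20, J), -1), Add(-70, J)) (Function('N')(J) = Mul(Add(J, -70), Pow(Add(J, 20), -1)) = Mul(Add(-70, J), Pow(Add(20, J), -1)) = Mul(Pow(Add(20, J), -1), Add(-70, J)))
Add(Mul(918, Pow(4826, -1)), Mul(2483, Pow(Function('N')(-8), -1))) = Add(Mul(918, Pow(4826, -1)), Mul(2483, Pow(Mul(Pow(Add(20, -8), -1), Add(-70, -8)), -1))) = Add(Mul(918, Rational(1, 4826)), Mul(2483, Pow(Mul(Pow(12, -1), -78), -1))) = Add(Rational(459, 2413), Mul(2483, Pow(Mul(Rational(1, 12), -78), -1))) = Add(Rational(459, 2413), Mul(2483, Pow(Rational(-13, 2), -1))) = Add(Rational(459, 2413), Mul(2483, Rational(-2, 13))) = Add(Rational(459, 2413), -382) = Rational(-921307, 2413)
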